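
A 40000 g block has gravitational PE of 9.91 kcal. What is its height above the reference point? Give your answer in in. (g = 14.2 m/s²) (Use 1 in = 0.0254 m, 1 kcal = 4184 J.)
Convert to SI: m = 40.0 kg, PE = 41463.4 J
h = PE/(mg) = 41463.4/(40.0·14.2) = 72.999 m = 2874 in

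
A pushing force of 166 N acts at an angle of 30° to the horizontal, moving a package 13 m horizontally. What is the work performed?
W = F·d·cosθ = (166)(13)cos(30°) = 1869 J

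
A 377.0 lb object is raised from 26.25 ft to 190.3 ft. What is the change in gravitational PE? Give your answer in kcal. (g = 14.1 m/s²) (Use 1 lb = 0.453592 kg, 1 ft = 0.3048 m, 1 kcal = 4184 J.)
Convert to SI: m = 171.004 kg, Δh = 50.0024 m
ΔPE = mgΔh = (171.004)(14.1)(50.0024) = 120564 J = 28.82 kcal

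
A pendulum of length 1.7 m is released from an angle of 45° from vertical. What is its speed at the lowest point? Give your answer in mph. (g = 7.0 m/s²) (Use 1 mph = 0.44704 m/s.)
h = L(1 − cosθ) = 1.7(1 − cos45°) = 0.497918 m
v = √(2gh) = √(2·7.0·0.497918) = 2.64024 m/s = 5.906 mph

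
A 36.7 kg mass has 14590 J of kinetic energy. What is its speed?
v = √(2·KE/m) = √(2·14590/36.7) = 28.2 m/s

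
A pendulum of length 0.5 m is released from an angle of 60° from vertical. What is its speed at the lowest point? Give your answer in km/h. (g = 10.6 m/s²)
h = L(1 − cosθ) = 0.5(1 − cos60°) = 0.25 m
v = √(2gh) = √(2·10.6·0.25) = 2.30217 m/s = 8.288 km/h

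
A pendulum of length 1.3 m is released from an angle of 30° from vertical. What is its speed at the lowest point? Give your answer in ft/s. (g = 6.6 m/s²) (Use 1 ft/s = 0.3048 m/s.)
h = L(1 − cosθ) = 1.3(1 − cos30°) = 0.174167 m
v = √(2gh) = √(2·6.6·0.174167) = 1.51625 m/s = 4.975 ft/s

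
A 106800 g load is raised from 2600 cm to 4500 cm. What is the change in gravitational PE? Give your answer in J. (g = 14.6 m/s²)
Convert to SI: m = 106.8 kg, Δh = 19.0 m
ΔPE = mgΔh = (106.8)(14.6)(19.0) = 29630 J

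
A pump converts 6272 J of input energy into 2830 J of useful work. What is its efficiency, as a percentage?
η = W_out/W_in = 2830/6272 = 45.12%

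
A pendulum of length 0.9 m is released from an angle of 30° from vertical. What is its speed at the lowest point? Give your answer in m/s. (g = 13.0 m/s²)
h = L(1 − cosθ) = 0.9(1 − cos30°) = 0.120577 m
v = √(2gh) = √(2·13.0·0.120577) = 1.771 m/s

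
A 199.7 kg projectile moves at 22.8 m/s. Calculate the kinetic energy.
KE = ½mv² = ½(199.7)(22.8)² = 51910 J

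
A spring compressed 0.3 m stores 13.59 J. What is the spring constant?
k = 2·PE/x² = 2·13.59/(0.3)² = 302.0 N/m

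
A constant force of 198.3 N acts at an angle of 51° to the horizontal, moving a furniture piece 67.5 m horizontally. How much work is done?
W = F·d·cosθ = (198.3)(67.5)cos(51°) = 8424 J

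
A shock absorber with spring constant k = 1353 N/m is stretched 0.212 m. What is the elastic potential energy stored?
PE = ½kx² = ½(1353)(0.212)² = 30.4 J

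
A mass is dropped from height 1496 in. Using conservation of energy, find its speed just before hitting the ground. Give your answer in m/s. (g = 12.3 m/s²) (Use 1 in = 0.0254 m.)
Convert to SI: h = 37.9984 m
mgh = ½mv² ⇒ v = √(2gh) = √(2·12.3·37.9984) = 30.57 m/s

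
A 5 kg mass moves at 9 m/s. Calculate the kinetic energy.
KE = ½mv² = ½(5)(9)² = 202.5 J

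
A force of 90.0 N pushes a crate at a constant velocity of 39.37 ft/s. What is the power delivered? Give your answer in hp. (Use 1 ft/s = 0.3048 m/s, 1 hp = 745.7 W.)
Convert to SI: F = 90.0 N, v = 12.0 m/s
P = Fv = (90.0)(12.0) = 1080.0 W = 1.448 hp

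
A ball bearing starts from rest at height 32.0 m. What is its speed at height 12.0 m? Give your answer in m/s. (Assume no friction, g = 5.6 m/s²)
mgh₁ = mgh₂ + ½mv² ⇒ v = √(2g(h₁−h₂)) = √(2·5.6·20.0) = 14.97 m/s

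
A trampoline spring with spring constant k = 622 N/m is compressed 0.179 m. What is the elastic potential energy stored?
PE = ½kx² = ½(622)(0.179)² = 9.965 J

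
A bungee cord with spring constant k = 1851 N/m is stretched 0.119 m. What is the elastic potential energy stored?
PE = ½kx² = ½(1851)(0.119)² = 13.11 J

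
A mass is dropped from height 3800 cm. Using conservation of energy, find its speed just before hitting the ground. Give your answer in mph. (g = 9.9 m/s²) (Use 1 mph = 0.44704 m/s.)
Convert to SI: h = 38.0 m
mgh = ½mv² ⇒ v = √(2gh) = √(2·9.9·38.0) = 27.4299 m/s = 61.36 mph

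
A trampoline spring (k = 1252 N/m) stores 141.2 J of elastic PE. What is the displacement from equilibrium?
x = √(2·PE/k) = √(2·141.2/1252) = 0.4749 m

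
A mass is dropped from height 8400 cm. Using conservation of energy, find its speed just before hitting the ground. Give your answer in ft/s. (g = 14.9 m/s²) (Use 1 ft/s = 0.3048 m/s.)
Convert to SI: h = 84.0 m
mgh = ½mv² ⇒ v = √(2gh) = √(2·14.9·84.0) = 50.032 m/s = 164.1 ft/s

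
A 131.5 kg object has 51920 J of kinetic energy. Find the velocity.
v = √(2·KE/m) = √(2·51920/131.5) = 28.1 m/s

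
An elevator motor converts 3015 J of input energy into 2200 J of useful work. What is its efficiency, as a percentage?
η = W_out/W_in = 2200/3015 = 72.97%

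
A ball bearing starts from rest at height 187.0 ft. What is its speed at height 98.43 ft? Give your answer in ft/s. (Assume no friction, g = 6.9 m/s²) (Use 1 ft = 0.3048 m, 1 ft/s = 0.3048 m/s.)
Convert to SI: h₁−h₂ = 26.9961 m
mgh₁ = mgh₂ + ½mv² ⇒ v = √(2g(h₁−h₂)) = √(2·6.9·26.9961) = 19.3015 m/s = 63.33 ft/s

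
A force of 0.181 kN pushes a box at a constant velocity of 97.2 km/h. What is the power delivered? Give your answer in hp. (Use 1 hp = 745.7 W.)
Convert to SI: F = 181.0 N, v = 27.0 m/s
P = Fv = (181.0)(27.0) = 4887.0 W = 6.554 hp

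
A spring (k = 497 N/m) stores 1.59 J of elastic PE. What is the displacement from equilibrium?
x = √(2·PE/k) = √(2·1.59/497) = 0.07999 m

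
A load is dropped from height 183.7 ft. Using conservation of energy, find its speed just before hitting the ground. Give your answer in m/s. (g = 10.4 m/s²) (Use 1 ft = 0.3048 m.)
Convert to SI: h = 55.9918 m
mgh = ½mv² ⇒ v = √(2gh) = √(2·10.4·55.9918) = 34.13 m/s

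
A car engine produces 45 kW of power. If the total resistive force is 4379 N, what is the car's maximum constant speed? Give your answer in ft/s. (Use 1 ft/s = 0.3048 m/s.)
P = Fv ⇒ v = P/F = 45000 W/4379.0 N = 10.2763 m/s = 33.71 ft/s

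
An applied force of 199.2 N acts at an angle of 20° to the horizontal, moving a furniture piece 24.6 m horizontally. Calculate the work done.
W = F·d·cosθ = (199.2)(24.6)cos(20°) = 4605 J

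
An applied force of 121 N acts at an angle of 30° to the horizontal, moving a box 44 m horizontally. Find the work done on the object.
W = F·d·cosθ = (121)(44)cos(30°) = 4611 J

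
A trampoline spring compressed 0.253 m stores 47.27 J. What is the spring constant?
k = 2·PE/x² = 2·47.27/(0.253)² = 1477 N/m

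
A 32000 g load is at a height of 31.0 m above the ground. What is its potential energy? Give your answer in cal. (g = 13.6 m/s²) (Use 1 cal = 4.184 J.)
Convert to SI: m = 32.0 kg, h = 31.0 m
PE = mgh = (32.0)(13.6)(31.0) = 13491.2 J = 3224 cal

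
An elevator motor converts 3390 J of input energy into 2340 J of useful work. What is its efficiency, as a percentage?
η = W_out/W_in = 2340/3390 = 69.03%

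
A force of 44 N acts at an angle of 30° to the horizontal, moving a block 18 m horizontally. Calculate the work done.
W = F·d·cosθ = (44)(18)cos(30°) = 685.9 J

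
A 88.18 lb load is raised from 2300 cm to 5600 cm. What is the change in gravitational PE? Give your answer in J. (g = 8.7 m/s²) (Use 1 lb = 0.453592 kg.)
Convert to SI: m = 39.9977 kg, Δh = 33.0 m
ΔPE = mgΔh = (39.9977)(8.7)(33.0) = 11480 J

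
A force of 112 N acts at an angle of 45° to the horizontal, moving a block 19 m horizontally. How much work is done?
W = F·d·cosθ = (112)(19)cos(45°) = 1505 J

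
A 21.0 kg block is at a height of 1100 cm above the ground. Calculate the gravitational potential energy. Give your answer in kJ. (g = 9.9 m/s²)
Convert to SI: m = 21.0 kg, h = 11.0 m
PE = mgh = (21.0)(9.9)(11.0) = 2286.9 J = 2.287 kJ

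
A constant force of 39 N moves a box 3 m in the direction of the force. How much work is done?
W = F·d = (39)(3) = 117.0 J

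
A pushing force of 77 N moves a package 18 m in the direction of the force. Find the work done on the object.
W = F·d = (77)(18) = 1386 J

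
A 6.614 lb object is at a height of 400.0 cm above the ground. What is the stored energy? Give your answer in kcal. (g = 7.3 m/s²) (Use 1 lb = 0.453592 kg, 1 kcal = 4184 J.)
Convert to SI: m = 3.00006 kg, h = 4.0 m
PE = mgh = (3.00006)(7.3)(4.0) = 87.6017 J = 0.02094 kcal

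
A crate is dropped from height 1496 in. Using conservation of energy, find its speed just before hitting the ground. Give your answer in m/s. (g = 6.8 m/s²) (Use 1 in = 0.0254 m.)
Convert to SI: h = 37.9984 m
mgh = ½mv² ⇒ v = √(2gh) = √(2·6.8·37.9984) = 22.73 m/s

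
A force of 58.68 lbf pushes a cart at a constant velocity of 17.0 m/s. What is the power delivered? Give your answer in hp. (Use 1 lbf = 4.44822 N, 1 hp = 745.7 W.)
Convert to SI: F = 261.022 N, v = 17.0 m/s
P = Fv = (261.022)(17.0) = 4437.37 W = 5.951 hp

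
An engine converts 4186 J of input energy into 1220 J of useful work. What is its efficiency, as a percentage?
η = W_out/W_in = 1220/4186 = 29.14%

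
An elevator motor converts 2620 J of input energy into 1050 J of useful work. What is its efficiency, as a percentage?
η = W_out/W_in = 1050/2620 = 40.08%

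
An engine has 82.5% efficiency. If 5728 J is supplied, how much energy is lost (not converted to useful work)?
W_lost = W_in(1 − η) = 5728·(1 − 0.825) = 1002 J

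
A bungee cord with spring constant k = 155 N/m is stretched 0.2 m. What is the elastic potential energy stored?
PE = ½kx² = ½(155)(0.2)² = 3.1 J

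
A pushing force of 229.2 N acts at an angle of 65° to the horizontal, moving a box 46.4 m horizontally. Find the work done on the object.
W = F·d·cosθ = (229.2)(46.4)cos(65°) = 4494 J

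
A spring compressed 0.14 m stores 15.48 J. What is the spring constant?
k = 2·PE/x² = 2·15.48/(0.14)² = 1580 N/m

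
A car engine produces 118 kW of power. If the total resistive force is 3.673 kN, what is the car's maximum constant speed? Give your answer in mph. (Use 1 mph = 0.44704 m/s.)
Convert to SI: F = 3673.0 N
P = Fv ⇒ v = P/F = 118000 W/3673.0 N = 32.1263 m/s = 71.86 mph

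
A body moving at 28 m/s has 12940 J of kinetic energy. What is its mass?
m = 2·KE/v² = 2·12940/(28)² = 33.01 kg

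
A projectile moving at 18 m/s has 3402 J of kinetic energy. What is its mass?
m = 2·KE/v² = 2·3402/(18)² = 21.0 kg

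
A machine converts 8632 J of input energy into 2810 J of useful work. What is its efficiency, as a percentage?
η = W_out/W_in = 2810/8632 = 32.55%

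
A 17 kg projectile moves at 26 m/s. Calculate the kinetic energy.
KE = ½mv² = ½(17)(26)² = 5746.0 J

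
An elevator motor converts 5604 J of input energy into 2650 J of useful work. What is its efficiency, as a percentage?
η = W_out/W_in = 2650/5604 = 47.29%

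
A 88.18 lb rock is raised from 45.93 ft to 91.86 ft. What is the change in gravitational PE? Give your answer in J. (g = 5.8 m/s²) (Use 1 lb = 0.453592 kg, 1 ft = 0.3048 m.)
Convert to SI: m = 39.9977 kg, Δh = 13.9995 m
ΔPE = mgΔh = (39.9977)(5.8)(13.9995) = 3248 J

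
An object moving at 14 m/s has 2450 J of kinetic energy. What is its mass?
m = 2·KE/v² = 2·2450/(14)² = 25.0 kg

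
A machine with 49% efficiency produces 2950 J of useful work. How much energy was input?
W_in = W_out/η = 2950/0.49 = 6020 J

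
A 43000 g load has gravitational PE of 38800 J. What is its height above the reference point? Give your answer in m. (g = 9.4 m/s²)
Convert to SI: m = 43.0 kg, PE = 38800.0 J
h = PE/(mg) = 38800.0/(43.0·9.4) = 95.99 m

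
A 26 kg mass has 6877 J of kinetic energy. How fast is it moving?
v = √(2·KE/m) = √(2·6877/26) = 23.0 m/s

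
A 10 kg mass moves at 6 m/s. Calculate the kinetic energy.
KE = ½mv² = ½(10)(6)² = 180.0 J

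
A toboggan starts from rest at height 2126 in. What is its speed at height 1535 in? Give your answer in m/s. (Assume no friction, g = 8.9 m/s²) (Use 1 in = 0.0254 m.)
Convert to SI: h₁−h₂ = 15.0114 m
mgh₁ = mgh₂ + ½mv² ⇒ v = √(2g(h₁−h₂)) = √(2·8.9·15.0114) = 16.35 m/s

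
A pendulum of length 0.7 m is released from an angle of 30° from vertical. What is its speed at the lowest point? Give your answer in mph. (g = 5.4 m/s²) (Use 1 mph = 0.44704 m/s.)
h = L(1 − cosθ) = 0.7(1 − cos30°) = 0.0937822 m
v = √(2gh) = √(2·5.4·0.0937822) = 1.0064 m/s = 2.251 mph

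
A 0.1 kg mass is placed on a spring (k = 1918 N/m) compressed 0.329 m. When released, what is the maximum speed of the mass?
½kx² = ½mv² ⇒ v = x√(k/m) = (0.329)√(1918/0.1) = 45.56 m/s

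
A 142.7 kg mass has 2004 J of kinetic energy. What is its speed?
v = √(2·KE/m) = √(2·2004/142.7) = 5.3 m/s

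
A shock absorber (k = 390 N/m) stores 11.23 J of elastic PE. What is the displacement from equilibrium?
x = √(2·PE/k) = √(2·11.23/390) = 0.24 m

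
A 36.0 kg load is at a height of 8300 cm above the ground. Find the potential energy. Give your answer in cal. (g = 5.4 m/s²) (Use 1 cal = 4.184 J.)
Convert to SI: m = 36.0 kg, h = 83.0 m
PE = mgh = (36.0)(5.4)(83.0) = 16135.2 J = 3856 cal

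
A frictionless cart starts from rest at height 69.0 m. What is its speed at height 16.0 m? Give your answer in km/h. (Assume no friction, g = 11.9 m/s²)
mgh₁ = mgh₂ + ½mv² ⇒ v = √(2g(h₁−h₂)) = √(2·11.9·53.0) = 35.5162 m/s = 127.9 km/h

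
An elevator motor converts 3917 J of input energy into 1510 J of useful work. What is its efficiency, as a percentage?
η = W_out/W_in = 1510/3917 = 38.55%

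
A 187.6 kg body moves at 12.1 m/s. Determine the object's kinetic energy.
KE = ½mv² = ½(187.6)(12.1)² = 13730 J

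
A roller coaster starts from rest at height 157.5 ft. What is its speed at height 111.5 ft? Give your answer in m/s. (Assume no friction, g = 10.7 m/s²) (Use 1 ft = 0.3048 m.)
Convert to SI: h₁−h₂ = 14.0208 m
mgh₁ = mgh₂ + ½mv² ⇒ v = √(2g(h₁−h₂)) = √(2·10.7·14.0208) = 17.32 m/s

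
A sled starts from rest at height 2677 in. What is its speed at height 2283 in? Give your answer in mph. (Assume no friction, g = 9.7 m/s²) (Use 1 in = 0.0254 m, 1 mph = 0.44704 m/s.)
Convert to SI: h₁−h₂ = 10.0076 m
mgh₁ = mgh₂ + ½mv² ⇒ v = √(2g(h₁−h₂)) = √(2·9.7·10.0076) = 13.9337 m/s = 31.17 mph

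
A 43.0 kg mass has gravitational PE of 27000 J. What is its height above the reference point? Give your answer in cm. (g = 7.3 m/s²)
h = PE/(mg) = 27000.0/(43.0·7.3) = 86.0147 m = 8601 cm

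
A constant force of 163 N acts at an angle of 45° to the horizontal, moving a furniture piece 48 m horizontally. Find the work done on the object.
W = F·d·cosθ = (163)(48)cos(45°) = 5532 J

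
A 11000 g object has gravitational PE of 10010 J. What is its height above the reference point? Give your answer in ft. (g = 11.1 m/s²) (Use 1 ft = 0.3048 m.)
Convert to SI: m = 11.0 kg, PE = 10010.0 J
h = PE/(mg) = 10010.0/(11.0·11.1) = 81.982 m = 269.0 ft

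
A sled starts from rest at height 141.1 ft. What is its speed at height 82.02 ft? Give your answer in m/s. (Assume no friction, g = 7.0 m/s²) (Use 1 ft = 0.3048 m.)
Convert to SI: h₁−h₂ = 18.0076 m
mgh₁ = mgh₂ + ½mv² ⇒ v = √(2g(h₁−h₂)) = √(2·7.0·18.0076) = 15.88 m/s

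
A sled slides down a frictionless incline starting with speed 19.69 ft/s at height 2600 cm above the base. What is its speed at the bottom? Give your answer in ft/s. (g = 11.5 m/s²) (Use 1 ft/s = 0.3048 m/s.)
Convert to SI: v₀ = 6.00151 m/s, h = 26.0 m
½mv₀² + mgh = ½mv² ⇒ v = √(v₀² + 2gh) = √(6.00151² + 2·11.5·26.0) = 25.1797 m/s = 82.61 ft/s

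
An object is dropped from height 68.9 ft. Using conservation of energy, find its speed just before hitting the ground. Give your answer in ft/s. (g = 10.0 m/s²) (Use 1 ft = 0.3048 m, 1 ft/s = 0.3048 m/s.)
Convert to SI: h = 21.0007 m
mgh = ½mv² ⇒ v = √(2gh) = √(2·10.0·21.0007) = 20.4943 m/s = 67.24 ft/s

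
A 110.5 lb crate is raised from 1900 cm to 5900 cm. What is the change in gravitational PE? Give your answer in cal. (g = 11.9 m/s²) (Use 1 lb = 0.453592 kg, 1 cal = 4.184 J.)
Convert to SI: m = 50.1219 kg, Δh = 40.0 m
ΔPE = mgΔh = (50.1219)(11.9)(40.0) = 23858.0 J = 5702 cal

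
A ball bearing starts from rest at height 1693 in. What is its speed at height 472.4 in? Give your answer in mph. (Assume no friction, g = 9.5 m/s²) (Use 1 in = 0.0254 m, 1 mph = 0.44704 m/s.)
Convert to SI: h₁−h₂ = 31.0032 m
mgh₁ = mgh₂ + ½mv² ⇒ v = √(2g(h₁−h₂)) = √(2·9.5·31.0032) = 24.2706 m/s = 54.29 mph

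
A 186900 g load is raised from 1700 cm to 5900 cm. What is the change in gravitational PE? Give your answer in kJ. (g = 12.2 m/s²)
Convert to SI: m = 186.9 kg, Δh = 42.0 m
ΔPE = mgΔh = (186.9)(12.2)(42.0) = 95767.6 J = 95.77 kJ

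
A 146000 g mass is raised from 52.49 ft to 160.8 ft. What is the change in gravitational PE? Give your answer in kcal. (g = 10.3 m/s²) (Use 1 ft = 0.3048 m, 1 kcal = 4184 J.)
Convert to SI: m = 146.0 kg, Δh = 33.0129 m
ΔPE = mgΔh = (146.0)(10.3)(33.0129) = 49644.8 J = 11.87 kcal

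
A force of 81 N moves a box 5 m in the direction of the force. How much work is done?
W = F·d = (81)(5) = 405.0 J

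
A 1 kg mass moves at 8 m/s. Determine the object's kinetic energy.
KE = ½mv² = ½(1)(8)² = 32.0 J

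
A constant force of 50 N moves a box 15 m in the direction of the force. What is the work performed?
W = F·d = (50)(15) = 750.0 J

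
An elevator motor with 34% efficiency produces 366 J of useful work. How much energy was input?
W_in = W_out/η = 366/0.34 = 1076 J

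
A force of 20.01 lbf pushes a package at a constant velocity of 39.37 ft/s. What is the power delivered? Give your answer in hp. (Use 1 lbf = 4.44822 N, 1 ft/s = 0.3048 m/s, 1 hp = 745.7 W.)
Convert to SI: F = 89.0089 N, v = 12.0 m/s
P = Fv = (89.0089)(12.0) = 1068.1 W = 1.432 hp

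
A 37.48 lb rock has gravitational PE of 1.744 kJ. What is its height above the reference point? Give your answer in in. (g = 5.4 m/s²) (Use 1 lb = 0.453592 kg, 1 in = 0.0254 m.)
Convert to SI: m = 17.0006 kg, PE = 1744.0 J
h = PE/(mg) = 1744.0/(17.0006·5.4) = 18.9971 m = 747.9 in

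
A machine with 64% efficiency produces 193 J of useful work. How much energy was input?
W_in = W_out/η = 193/0.64 = 301.6 J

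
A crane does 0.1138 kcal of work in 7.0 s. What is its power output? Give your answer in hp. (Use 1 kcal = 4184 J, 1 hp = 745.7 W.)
Convert to SI: W = 476.139 J, t = 7.0 s
P = W/t = 476.139/7.0 = 68.0199 W = 0.09122 hp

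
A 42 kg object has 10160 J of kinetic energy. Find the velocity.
v = √(2·KE/m) = √(2·10160/42) = 22.0 m/s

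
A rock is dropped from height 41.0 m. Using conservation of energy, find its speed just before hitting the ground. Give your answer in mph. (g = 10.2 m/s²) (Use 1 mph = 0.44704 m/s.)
mgh = ½mv² ⇒ v = √(2gh) = √(2·10.2·41.0) = 28.9206 m/s = 64.69 mph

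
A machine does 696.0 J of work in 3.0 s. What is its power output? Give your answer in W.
P = W/t = 696.0/3.0 = 232.0 W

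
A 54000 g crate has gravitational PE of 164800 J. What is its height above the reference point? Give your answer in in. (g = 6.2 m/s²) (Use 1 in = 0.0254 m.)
Convert to SI: m = 54.0 kg, PE = 164800 J
h = PE/(mg) = 164800/(54.0·6.2) = 492.234 m = 19380 in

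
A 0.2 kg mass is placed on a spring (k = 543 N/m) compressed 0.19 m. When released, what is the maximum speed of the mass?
½kx² = ½mv² ⇒ v = x√(k/m) = (0.19)√(543/0.2) = 9.9 m/s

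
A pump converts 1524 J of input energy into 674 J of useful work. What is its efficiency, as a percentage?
η = W_out/W_in = 674/1524 = 44.23%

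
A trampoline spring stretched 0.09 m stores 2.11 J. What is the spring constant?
k = 2·PE/x² = 2·2.11/(0.09)² = 521.0 N/m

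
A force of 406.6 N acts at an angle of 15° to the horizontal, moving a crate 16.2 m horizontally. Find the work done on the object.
W = F·d·cosθ = (406.6)(16.2)cos(15°) = 6362 J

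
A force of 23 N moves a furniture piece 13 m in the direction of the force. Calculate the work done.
W = F·d = (23)(13) = 299.0 J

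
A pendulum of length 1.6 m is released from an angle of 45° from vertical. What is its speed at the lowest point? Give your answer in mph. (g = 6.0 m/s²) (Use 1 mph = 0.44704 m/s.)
h = L(1 − cosθ) = 1.6(1 − cos45°) = 0.468629 m
v = √(2gh) = √(2·6.0·0.468629) = 2.3714 m/s = 5.305 mph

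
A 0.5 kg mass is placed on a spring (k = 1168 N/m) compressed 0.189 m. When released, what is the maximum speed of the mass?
½kx² = ½mv² ⇒ v = x√(k/m) = (0.189)√(1168/0.5) = 9.135 m/s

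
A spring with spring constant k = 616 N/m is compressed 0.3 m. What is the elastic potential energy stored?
PE = ½kx² = ½(616)(0.3)² = 27.72 J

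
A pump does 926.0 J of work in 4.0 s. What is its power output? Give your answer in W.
P = W/t = 926.0/4.0 = 231.5 W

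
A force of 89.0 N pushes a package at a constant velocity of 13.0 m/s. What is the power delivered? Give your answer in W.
P = Fv = (89.0)(13.0) = 1157 W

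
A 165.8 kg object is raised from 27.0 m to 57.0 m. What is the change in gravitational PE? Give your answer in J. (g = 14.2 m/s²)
ΔPE = mgΔh = (165.8)(14.2)(30.0) = 70630 J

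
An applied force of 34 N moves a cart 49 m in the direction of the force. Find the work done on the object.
W = F·d = (34)(49) = 1666 J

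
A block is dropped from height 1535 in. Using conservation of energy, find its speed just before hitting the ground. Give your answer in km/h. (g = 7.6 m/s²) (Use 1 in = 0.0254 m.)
Convert to SI: h = 38.989 m
mgh = ½mv² ⇒ v = √(2gh) = √(2·7.6·38.989) = 24.3441 m/s = 87.64 km/h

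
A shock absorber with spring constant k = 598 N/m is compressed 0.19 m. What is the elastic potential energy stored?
PE = ½kx² = ½(598)(0.19)² = 10.79 J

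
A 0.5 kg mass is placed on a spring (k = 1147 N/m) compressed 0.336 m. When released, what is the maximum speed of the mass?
½kx² = ½mv² ⇒ v = x√(k/m) = (0.336)√(1147/0.5) = 16.09 m/s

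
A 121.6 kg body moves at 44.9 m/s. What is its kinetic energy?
KE = ½mv² = ½(121.6)(44.9)² = 122600 J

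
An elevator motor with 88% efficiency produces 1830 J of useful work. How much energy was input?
W_in = W_out/η = 1830/0.88 = 2080 J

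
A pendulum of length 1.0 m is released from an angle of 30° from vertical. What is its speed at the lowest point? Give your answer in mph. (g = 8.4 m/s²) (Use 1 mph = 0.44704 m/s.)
h = L(1 − cosθ) = 1.0(1 − cos30°) = 0.133975 m
v = √(2gh) = √(2·8.4·0.133975) = 1.50026 m/s = 3.356 mph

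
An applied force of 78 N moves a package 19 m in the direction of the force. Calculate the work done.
W = F·d = (78)(19) = 1482 J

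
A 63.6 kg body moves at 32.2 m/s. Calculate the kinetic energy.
KE = ½mv² = ½(63.6)(32.2)² = 32970 J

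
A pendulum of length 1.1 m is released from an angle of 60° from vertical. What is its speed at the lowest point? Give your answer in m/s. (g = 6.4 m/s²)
h = L(1 − cosθ) = 1.1(1 − cos60°) = 0.55 m
v = √(2gh) = √(2·6.4·0.55) = 2.653 m/s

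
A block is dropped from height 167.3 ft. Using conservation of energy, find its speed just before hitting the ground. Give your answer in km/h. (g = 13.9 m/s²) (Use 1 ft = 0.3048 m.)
Convert to SI: h = 50.993 m
mgh = ½mv² ⇒ v = √(2gh) = √(2·13.9·50.993) = 37.6511 m/s = 135.5 km/h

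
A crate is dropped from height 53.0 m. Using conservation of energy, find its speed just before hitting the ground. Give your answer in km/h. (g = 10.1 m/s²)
mgh = ½mv² ⇒ v = √(2gh) = √(2·10.1·53.0) = 32.72 m/s = 117.8 km/h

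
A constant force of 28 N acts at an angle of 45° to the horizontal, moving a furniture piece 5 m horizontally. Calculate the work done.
W = F·d·cosθ = (28)(5)cos(45°) = 98.99 J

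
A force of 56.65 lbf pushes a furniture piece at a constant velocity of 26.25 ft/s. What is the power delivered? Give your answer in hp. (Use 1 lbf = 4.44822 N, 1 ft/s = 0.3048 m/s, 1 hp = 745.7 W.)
Convert to SI: F = 251.992 N, v = 8.001 m/s
P = Fv = (251.992)(8.001) = 2016.19 W = 2.704 hp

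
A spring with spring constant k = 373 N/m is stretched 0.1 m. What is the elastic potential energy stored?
PE = ½kx² = ½(373)(0.1)² = 1.865 J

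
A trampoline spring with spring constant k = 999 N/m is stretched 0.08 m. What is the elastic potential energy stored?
PE = ½kx² = ½(999)(0.08)² = 3.197 J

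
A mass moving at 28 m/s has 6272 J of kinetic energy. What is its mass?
m = 2·KE/v² = 2·6272/(28)² = 16.0 kg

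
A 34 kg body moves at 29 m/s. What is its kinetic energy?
KE = ½mv² = ½(34)(29)² = 14297.0 J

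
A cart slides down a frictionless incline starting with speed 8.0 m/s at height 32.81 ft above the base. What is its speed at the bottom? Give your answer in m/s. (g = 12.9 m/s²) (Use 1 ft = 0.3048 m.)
Convert to SI: v₀ = 8.0 m/s, h = 10.0005 m
½mv₀² + mgh = ½mv² ⇒ v = √(v₀² + 2gh) = √(8.0² + 2·12.9·10.0005) = 17.94 m/s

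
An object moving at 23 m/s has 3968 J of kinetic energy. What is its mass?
m = 2·KE/v² = 2·3968/(23)² = 15.0 kg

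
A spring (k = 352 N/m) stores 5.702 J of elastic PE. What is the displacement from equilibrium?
x = √(2·PE/k) = √(2·5.702/352) = 0.18 m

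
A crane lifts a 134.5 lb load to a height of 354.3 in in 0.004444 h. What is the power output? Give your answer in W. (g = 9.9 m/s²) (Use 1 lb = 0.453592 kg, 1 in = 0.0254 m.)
Convert to SI: m = 61.0081 kg, h = 8.99922 m, t = 15.9984 s
P = mgh/t = (61.0081)(9.9)(8.99922)/15.9984 = 339.7 W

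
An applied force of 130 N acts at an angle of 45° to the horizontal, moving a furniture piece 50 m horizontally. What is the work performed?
W = F·d·cosθ = (130)(50)cos(45°) = 4596 J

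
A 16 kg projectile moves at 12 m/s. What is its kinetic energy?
KE = ½mv² = ½(16)(12)² = 1152.0 J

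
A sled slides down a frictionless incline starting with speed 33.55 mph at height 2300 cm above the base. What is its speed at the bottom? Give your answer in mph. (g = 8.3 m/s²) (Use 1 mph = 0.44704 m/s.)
Convert to SI: v₀ = 14.9982 m/s, h = 23.0 m
½mv₀² + mgh = ½mv² ⇒ v = √(v₀² + 2gh) = √(14.9982² + 2·8.3·23.0) = 24.6322 m/s = 55.1 mph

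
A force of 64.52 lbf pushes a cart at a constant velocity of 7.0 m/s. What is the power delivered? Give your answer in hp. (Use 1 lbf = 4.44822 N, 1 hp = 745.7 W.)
Convert to SI: F = 286.999 N, v = 7.0 m/s
P = Fv = (286.999)(7.0) = 2008.99 W = 2.694 hp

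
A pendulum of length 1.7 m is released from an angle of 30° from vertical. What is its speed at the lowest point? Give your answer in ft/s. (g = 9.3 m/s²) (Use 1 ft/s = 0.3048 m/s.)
h = L(1 − cosθ) = 1.7(1 − cos30°) = 0.227757 m
v = √(2gh) = √(2·9.3·0.227757) = 2.05822 m/s = 6.753 ft/s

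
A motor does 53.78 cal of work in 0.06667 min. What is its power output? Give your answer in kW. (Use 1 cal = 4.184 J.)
Convert to SI: W = 225.016 J, t = 4.0002 s
P = W/t = 225.016/4.0002 = 56.2511 W = 0.05625 kW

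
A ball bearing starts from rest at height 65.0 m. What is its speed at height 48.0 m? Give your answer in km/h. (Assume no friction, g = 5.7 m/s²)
mgh₁ = mgh₂ + ½mv² ⇒ v = √(2g(h₁−h₂)) = √(2·5.7·17.0) = 13.9212 m/s = 50.12 km/h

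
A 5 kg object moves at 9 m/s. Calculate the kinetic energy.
KE = ½mv² = ½(5)(9)² = 202.5 J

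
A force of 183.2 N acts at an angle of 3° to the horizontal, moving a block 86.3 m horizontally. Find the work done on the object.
W = F·d·cosθ = (183.2)(86.3)cos(3°) = 15790 J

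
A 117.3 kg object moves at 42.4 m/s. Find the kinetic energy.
KE = ½mv² = ½(117.3)(42.4)² = 105400 J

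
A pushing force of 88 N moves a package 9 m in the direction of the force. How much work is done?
W = F·d = (88)(9) = 792.0 J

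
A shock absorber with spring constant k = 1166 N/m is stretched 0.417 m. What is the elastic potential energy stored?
PE = ½kx² = ½(1166)(0.417)² = 101.4 J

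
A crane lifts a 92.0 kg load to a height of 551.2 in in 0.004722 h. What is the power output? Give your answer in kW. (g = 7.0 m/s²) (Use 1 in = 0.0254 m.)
Convert to SI: m = 92.0 kg, h = 14.0005 m, t = 16.9992 s
P = mgh/t = (92.0)(7.0)(14.0005)/16.9992 = 530.396 W = 0.5304 kW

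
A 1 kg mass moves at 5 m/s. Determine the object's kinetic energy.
KE = ½mv² = ½(1)(5)² = 12.5 J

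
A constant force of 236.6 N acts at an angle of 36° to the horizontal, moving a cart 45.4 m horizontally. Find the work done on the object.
W = F·d·cosθ = (236.6)(45.4)cos(36°) = 8690 J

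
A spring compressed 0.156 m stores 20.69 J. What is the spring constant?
k = 2·PE/x² = 2·20.69/(0.156)² = 1700 N/m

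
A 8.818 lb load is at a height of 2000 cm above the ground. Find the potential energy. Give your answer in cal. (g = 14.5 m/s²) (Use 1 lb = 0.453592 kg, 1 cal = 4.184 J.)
Convert to SI: m = 3.99977 kg, h = 20.0 m
PE = mgh = (3.99977)(14.5)(20.0) = 1159.93 J = 277.2 cal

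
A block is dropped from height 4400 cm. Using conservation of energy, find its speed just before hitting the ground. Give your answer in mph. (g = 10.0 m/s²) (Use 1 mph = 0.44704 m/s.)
Convert to SI: h = 44.0 m
mgh = ½mv² ⇒ v = √(2gh) = √(2·10.0·44.0) = 29.6648 m/s = 66.36 mph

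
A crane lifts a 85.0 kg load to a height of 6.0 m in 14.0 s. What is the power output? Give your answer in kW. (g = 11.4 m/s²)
P = mgh/t = (85.0)(11.4)(6.0)/14.0 = 415.286 W = 0.4153 kW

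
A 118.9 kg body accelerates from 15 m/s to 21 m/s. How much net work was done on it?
W = ΔKE = ½m(v₂² − v₁²) = ½(118.9)(21² − 15²) = 12841.2 J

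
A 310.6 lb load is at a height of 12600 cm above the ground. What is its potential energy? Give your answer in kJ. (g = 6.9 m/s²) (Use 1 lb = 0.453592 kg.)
Convert to SI: m = 140.886 kg, h = 126.0 m
PE = mgh = (140.886)(6.9)(126.0) = 122486 J = 122.5 kJ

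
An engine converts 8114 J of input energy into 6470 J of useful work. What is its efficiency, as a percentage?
η = W_out/W_in = 6470/8114 = 79.74%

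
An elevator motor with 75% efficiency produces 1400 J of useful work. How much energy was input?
W_in = W_out/η = 1400/0.75 = 1867 J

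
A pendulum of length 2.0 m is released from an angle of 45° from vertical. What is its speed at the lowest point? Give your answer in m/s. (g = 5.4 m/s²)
h = L(1 − cosθ) = 2.0(1 − cos45°) = 0.585786 m
v = √(2gh) = √(2·5.4·0.585786) = 2.515 m/s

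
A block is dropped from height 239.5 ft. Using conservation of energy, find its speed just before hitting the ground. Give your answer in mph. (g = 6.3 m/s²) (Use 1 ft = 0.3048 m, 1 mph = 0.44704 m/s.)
Convert to SI: h = 72.9996 m
mgh = ½mv² ⇒ v = √(2gh) = √(2·6.3·72.9996) = 30.3281 m/s = 67.84 mph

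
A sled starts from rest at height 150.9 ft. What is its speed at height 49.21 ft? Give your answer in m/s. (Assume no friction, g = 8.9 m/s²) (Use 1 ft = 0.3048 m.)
Convert to SI: h₁−h₂ = 30.9951 m
mgh₁ = mgh₂ + ½mv² ⇒ v = √(2g(h₁−h₂)) = √(2·8.9·30.9951) = 23.49 m/s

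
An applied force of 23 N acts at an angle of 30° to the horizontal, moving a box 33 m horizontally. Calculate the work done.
W = F·d·cosθ = (23)(33)cos(30°) = 657.3 J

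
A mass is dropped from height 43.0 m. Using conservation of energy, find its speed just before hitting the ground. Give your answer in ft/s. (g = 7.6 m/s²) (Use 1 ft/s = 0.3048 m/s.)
mgh = ½mv² ⇒ v = √(2gh) = √(2·7.6·43.0) = 25.5656 m/s = 83.88 ft/s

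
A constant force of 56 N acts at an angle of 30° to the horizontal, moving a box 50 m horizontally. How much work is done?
W = F·d·cosθ = (56)(50)cos(30°) = 2425 J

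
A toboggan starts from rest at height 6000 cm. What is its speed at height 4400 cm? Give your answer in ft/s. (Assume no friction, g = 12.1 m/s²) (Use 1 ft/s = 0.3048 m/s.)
Convert to SI: h₁−h₂ = 16.0 m
mgh₁ = mgh₂ + ½mv² ⇒ v = √(2g(h₁−h₂)) = √(2·12.1·16.0) = 19.6774 m/s = 64.56 ft/s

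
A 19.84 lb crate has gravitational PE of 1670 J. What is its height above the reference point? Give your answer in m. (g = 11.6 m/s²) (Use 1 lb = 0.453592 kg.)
Convert to SI: m = 8.99927 kg, PE = 1670.0 J
h = PE/(mg) = 1670.0/(8.99927·11.6) = 16.0 m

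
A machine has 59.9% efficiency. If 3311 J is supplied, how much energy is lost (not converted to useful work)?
W_lost = W_in(1 − η) = 3311·(1 − 0.599) = 1328 J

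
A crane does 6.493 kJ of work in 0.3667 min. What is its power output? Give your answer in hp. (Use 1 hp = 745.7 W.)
Convert to SI: W = 6493.0 J, t = 22.002 s
P = W/t = 6493.0/22.002 = 295.11 W = 0.3957 hp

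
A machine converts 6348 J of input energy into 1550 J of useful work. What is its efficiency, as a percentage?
η = W_out/W_in = 1550/6348 = 24.42%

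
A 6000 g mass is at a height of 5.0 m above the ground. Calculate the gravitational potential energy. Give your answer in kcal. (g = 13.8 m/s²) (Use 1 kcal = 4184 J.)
Convert to SI: m = 6.0 kg, h = 5.0 m
PE = mgh = (6.0)(13.8)(5.0) = 414.0 J = 0.09895 kcal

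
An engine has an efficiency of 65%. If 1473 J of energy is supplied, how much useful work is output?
W_out = η·W_in = 0.65·1473 = 957.45 J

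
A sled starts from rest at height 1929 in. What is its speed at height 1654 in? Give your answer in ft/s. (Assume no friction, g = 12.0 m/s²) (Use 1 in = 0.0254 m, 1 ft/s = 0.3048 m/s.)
Convert to SI: h₁−h₂ = 6.985 m
mgh₁ = mgh₂ + ½mv² ⇒ v = √(2g(h₁−h₂)) = √(2·12.0·6.985) = 12.9476 m/s = 42.48 ft/s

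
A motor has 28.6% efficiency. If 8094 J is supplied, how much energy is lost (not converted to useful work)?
W_lost = W_in(1 − η) = 8094·(1 − 0.286) = 5779 J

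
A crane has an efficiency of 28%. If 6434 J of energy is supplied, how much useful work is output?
W_out = η·W_in = 0.28·6434 = 1801.52 J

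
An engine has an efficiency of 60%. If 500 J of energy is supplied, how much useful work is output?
W_out = η·W_in = 0.6·500 = 300.0 J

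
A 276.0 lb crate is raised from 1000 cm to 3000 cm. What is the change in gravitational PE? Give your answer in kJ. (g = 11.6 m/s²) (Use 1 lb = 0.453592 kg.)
Convert to SI: m = 125.191 kg, Δh = 20.0 m
ΔPE = mgΔh = (125.191)(11.6)(20.0) = 29044.4 J = 29.04 kJ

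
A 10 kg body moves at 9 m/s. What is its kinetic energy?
KE = ½mv² = ½(10)(9)² = 405.0 J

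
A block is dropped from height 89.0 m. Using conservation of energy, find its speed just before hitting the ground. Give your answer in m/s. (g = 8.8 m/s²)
mgh = ½mv² ⇒ v = √(2gh) = √(2·8.8·89.0) = 39.58 m/s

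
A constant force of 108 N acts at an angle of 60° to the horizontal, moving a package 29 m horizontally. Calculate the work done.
W = F·d·cosθ = (108)(29)cos(60°) = 1566 J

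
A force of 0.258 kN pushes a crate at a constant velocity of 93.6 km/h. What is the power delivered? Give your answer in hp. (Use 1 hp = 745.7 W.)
Convert to SI: F = 258.0 N, v = 26.0 m/s
P = Fv = (258.0)(26.0) = 6708.0 W = 8.996 hp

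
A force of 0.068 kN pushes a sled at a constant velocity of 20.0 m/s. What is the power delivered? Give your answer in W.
Convert to SI: F = 68.0 N, v = 20.0 m/s
P = Fv = (68.0)(20.0) = 1360 W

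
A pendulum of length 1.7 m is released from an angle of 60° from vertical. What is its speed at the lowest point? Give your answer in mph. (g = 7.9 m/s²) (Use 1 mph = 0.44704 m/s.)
h = L(1 − cosθ) = 1.7(1 − cos60°) = 0.85 m
v = √(2gh) = √(2·7.9·0.85) = 3.6647 m/s = 8.198 mph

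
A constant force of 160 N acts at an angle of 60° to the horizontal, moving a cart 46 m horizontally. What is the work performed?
W = F·d·cosθ = (160)(46)cos(60°) = 3680 J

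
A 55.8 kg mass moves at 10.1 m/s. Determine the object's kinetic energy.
KE = ½mv² = ½(55.8)(10.1)² = 2846 J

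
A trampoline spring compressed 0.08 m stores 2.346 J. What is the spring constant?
k = 2·PE/x² = 2·2.346/(0.08)² = 733.1 N/m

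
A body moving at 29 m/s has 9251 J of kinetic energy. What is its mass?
m = 2·KE/v² = 2·9251/(29)² = 22.0 kg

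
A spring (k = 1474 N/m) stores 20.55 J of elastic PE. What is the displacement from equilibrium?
x = √(2·PE/k) = √(2·20.55/1474) = 0.167 m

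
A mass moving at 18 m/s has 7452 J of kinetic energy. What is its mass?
m = 2·KE/v² = 2·7452/(18)² = 46.0 kg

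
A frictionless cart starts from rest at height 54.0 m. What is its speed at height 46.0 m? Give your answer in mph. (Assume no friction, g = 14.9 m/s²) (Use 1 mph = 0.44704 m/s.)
mgh₁ = mgh₂ + ½mv² ⇒ v = √(2g(h₁−h₂)) = √(2·14.9·8.0) = 15.4402 m/s = 34.54 mph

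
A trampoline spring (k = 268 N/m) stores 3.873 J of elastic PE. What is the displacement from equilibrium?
x = √(2·PE/k) = √(2·3.873/268) = 0.17 m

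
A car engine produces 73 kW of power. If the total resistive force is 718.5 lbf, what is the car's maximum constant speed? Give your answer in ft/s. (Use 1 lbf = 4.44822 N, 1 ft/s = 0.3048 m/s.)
Convert to SI: F = 3196.05 N
P = Fv ⇒ v = P/F = 73000 W/3196.05 N = 22.8407 m/s = 74.94 ft/s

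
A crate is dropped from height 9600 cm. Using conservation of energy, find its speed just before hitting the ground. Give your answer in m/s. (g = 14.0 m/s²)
Convert to SI: h = 96.0 m
mgh = ½mv² ⇒ v = √(2gh) = √(2·14.0·96.0) = 51.85 m/s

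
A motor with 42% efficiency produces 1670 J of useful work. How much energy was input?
W_in = W_out/η = 1670/0.42 = 3976 J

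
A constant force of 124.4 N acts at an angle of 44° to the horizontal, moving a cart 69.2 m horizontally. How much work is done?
W = F·d·cosθ = (124.4)(69.2)cos(44°) = 6192 J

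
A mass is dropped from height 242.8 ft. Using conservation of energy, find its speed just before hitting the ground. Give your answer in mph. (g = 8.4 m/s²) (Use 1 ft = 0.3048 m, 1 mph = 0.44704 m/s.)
Convert to SI: h = 74.0054 m
mgh = ½mv² ⇒ v = √(2gh) = √(2·8.4·74.0054) = 35.2603 m/s = 78.88 mph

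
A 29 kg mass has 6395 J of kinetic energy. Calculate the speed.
v = √(2·KE/m) = √(2·6395/29) = 21.0 m/s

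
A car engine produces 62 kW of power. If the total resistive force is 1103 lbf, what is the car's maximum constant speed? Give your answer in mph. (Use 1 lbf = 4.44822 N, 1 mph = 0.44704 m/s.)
Convert to SI: F = 4906.39 N
P = Fv ⇒ v = P/F = 62000 W/4906.39 N = 12.6366 m/s = 28.27 mph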